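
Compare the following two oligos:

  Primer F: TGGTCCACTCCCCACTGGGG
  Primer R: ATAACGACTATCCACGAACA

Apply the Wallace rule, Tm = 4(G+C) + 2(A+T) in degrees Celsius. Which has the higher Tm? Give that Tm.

Primer F: A+T=6, G+C=14 → Tm = 2(6)+4(14) = 68°C
Primer R: A+T=12, G+C=8 → Tm = 2(12)+4(8) = 56°C
68°C vs 56°C → primer F is higher.

Primer F, 68°C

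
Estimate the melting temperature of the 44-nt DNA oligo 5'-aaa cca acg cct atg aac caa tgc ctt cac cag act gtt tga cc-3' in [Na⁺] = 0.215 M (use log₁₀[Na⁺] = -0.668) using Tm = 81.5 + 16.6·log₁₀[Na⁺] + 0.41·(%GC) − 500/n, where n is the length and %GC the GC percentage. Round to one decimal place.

Length n = 44. Counting bases: G=6, T=9, A=14, C=15
G+C = 21, so %GC = 21/44 × 100 = 47.727%
Salt term: 16.6 × (-0.668) = -11.089
GC term: 0.41 × 47.727 = 19.568; length term: −500/44 = −11.364
Tm = 81.5 + (-11.089) + 19.568 − 11.364 = 78.615 → 78.6°C

78.6°C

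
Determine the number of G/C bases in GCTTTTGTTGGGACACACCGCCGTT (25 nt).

14

T=8, G=7, A=3, C=7
Total G or C: 7 + 7 = 14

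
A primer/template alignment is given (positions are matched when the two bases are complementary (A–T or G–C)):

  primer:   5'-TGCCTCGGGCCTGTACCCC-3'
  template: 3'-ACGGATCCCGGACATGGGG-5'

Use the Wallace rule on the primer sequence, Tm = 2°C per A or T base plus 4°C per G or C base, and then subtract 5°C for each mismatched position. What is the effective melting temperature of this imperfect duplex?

Primer base counts: A=1, T=4, G=5, C=9 → A+T=5, G+C=14
Perfect-match Tm = 2(5) + 4(14) = 10 + 56 = 66°C
Mismatches (positions where the bases are not complementary): 1 (at position 6)
Effective Tm = 66 − 1×5 = 66 − 5 = 61°C

61°C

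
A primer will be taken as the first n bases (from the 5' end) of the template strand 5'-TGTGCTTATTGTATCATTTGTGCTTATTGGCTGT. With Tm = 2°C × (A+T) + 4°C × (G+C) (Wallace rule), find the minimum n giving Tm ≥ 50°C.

First 19 bases: TGTGCTTATTGTATCATTT → Tm = 48°C (< 50°C)
First 20 bases: TGTGCTTATTGTATCATTTG → Tm = 52°C (≥ 50°C)
Each additional base adds 2°C (A/T) or 4°C (G/C), so Tm is non-decreasing in n; n = 20 is the first length to reach 50°C.

n = 20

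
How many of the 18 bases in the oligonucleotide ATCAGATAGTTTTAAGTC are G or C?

Counting bases: C=2, G=3, A=6, T=7
Total G or C: 3 + 2 = 5

5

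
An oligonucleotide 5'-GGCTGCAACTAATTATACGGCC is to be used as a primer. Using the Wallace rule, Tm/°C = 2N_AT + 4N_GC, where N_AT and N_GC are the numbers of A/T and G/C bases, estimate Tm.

Base counts: G=5, C=6, A=6, T=5
So N_AT = 11 and N_GC = 11.
Tm = 2×11 + 4×11 = 66°C

66°C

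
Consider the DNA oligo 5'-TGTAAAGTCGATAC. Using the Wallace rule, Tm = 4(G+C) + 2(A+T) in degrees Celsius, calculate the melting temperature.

38°C

Scanning the sequence gives A=5, G=3, T=4, C=2.
A+T = 9, G+C = 5
Tm = 2×9 + 4×5 = 38°C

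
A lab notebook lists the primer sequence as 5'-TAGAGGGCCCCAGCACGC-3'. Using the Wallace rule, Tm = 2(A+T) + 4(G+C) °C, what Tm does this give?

Base counts: T=1, A=4, C=7, G=6
So N_AT = 5 and N_GC = 13.
Tm = 2×5 + 4×13 = 62°C

62°C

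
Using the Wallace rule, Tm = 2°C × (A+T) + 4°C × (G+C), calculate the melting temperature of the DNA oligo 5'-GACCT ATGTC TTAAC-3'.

42°C

Counting bases: A=4, T=5, G=2, C=4
A+T = 9, G+C = 6
Tm = 2×9 + 4×6 = 42°C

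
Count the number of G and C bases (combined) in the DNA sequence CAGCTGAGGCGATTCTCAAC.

Scanning the sequence gives A=5, C=6, T=4, G=5.
Total G or C: 5 + 6 = 11

11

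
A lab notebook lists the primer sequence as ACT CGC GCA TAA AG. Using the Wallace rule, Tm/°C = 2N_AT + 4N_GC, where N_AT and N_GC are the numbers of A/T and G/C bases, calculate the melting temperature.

42°C

Scanning the sequence gives C=4, T=2, A=5, G=3.
A+T = 7, G+C = 7
Tm = 2×7 + 4×7 = 42°C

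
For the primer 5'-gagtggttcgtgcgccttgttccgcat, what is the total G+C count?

Scanning the sequence gives C=7, G=9, T=9, A=2.
Total G or C: 9 + 7 = 16

16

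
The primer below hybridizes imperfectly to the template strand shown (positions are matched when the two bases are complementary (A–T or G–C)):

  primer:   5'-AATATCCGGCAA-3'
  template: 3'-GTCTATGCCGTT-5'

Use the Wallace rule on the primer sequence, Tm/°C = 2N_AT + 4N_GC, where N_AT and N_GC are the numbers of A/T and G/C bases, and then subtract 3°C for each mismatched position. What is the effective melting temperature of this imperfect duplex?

25°C

Primer base counts: A=5, T=2, G=2, C=3 → A+T=7, G+C=5
Perfect-match Tm = 2(7) + 4(5) = 14 + 20 = 34°C
Mismatches (positions where the bases are not complementary): 3 (at positions 1, 3, 6)
Effective Tm = 34 − 3×3 = 34 − 9 = 25°C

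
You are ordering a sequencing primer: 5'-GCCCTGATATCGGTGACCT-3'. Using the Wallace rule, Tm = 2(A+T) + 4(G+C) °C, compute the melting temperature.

60°C

Scanning the sequence gives G=5, T=5, C=6, A=3.
So N_AT = 8 and N_GC = 11.
Tm = 2×8 + 4×11 = 60°C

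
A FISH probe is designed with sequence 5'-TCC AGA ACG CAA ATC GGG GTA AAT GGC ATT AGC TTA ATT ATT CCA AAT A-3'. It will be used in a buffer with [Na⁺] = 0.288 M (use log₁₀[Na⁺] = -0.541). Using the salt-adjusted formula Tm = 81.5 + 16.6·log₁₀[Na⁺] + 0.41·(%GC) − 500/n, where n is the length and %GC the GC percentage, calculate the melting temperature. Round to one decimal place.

Length n = 49. Counting bases: A=18, G=9, T=13, C=9
G+C = 18, so %GC = 18/49 × 100 = 36.735%
Salt term: 16.6 × (-0.541) = -8.981
GC term: 0.41 × 36.735 = 15.061; length term: −500/49 = −10.204
Tm = 81.5 + (-8.981) + 15.061 − 10.204 = 77.376 → 77.4°C

77.4°C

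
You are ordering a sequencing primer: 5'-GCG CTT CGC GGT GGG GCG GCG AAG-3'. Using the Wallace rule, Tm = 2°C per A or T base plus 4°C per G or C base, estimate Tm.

Counting bases: C=6, A=2, T=3, G=13
So N_AT = 5 and N_GC = 19.
Tm = 4·19 + 2·5 = 76 + 10 = 86°C

86°C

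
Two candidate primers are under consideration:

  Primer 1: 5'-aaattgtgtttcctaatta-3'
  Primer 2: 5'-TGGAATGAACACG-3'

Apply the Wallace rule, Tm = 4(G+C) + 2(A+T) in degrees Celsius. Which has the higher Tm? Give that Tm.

Primer 1, 46°C

Primer 1: A+T=15, G+C=4 → Tm = 2(15)+4(4) = 46°C
Primer 2: A+T=7, G+C=6 → Tm = 2(7)+4(6) = 38°C
46°C vs 38°C → primer 1 is higher.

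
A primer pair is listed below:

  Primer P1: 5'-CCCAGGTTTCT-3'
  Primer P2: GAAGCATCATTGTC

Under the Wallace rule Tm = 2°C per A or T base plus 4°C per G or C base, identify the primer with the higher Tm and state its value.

Primer P1: A+T=5, G+C=6 → Tm = 2(5)+4(6) = 34°C
Primer P2: A+T=8, G+C=6 → Tm = 2(8)+4(6) = 40°C
34°C vs 40°C → primer P2 is higher.

Primer P2, 40°C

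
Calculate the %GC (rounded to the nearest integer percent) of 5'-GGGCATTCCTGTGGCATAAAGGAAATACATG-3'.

45%

T=7, A=10, G=9, C=5
G+C = 9 + 5 = 14 out of 31 bases
%GC = 14/31 × 100 = 45.16% ≈ 45%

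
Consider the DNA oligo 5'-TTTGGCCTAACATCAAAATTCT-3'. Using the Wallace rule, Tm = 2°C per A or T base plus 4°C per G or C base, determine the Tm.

58°C

Base counts: T=8, G=2, A=7, C=5
A+T = 15, G+C = 7
Tm = 4·7 + 2·15 = 28 + 30 = 58°C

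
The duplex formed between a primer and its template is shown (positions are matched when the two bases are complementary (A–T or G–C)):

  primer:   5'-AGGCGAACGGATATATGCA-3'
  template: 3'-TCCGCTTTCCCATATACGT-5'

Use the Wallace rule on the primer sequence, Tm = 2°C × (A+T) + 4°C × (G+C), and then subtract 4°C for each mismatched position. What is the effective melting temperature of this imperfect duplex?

48°C

Primer base counts: A=7, T=3, G=6, C=3 → A+T=10, G+C=9
Perfect-match Tm = 2(10) + 4(9) = 20 + 36 = 56°C
Mismatches (positions where the bases are not complementary): 2 (at positions 8, 11)
Effective Tm = 56 − 2×4 = 56 − 8 = 48°C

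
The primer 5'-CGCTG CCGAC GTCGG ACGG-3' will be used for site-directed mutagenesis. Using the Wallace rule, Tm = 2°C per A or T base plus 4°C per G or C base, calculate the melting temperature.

68°C

C=7, G=8, T=2, A=2
So N_AT = 4 and N_GC = 15.
Tm = 2×4 + 4×15 = 68°C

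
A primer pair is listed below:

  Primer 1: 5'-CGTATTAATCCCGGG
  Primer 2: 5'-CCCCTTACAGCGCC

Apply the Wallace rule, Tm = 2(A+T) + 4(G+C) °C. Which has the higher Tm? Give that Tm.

Primer 1: A+T=7, G+C=8 → Tm = 2(7)+4(8) = 46°C
Primer 2: A+T=4, G+C=10 → Tm = 2(4)+4(10) = 48°C
46°C vs 48°C → primer 2 is higher.

Primer 2, 48°C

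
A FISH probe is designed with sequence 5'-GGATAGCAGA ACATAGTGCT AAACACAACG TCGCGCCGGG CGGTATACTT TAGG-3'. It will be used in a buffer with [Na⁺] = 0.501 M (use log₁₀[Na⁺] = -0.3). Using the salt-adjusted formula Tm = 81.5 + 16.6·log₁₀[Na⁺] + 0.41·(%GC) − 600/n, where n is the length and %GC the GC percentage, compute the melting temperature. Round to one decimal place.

86.7°C

Length n = 54. Counting bases: T=10, G=16, A=16, C=12
G+C = 28, so %GC = 28/54 × 100 = 51.852%
Salt term: 16.6 × (-0.3) = -4.98
GC term: 0.41 × 51.852 = 21.259; length term: −600/54 = −11.111
Tm = 81.5 + (-4.98) + 21.259 − 11.111 = 86.668 → 86.7°C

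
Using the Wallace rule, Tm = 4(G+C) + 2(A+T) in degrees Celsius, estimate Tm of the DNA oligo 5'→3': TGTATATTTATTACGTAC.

Scanning the sequence gives G=2, A=5, T=9, C=2.
AT pairs contribute 14, GC pairs contribute 4.
Tm = 2×14 + 4×4 = 44°C

44°C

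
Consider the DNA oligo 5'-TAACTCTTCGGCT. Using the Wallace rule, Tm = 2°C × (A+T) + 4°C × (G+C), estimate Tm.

38°C

A=2, C=4, G=2, T=5
So N_AT = 7 and N_GC = 6.
Tm = 4·6 + 2·7 = 24 + 14 = 38°C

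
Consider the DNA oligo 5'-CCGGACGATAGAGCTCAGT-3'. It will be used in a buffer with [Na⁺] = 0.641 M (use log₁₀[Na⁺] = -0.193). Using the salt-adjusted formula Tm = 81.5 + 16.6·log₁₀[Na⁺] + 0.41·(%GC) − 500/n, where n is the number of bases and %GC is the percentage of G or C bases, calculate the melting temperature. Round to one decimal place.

75.7°C

Length n = 19. Base counts: C=5, T=3, A=5, G=6
G+C = 11, so %GC = 11/19 × 100 = 57.895%
Salt term: 16.6 × (-0.193) = -3.204
GC term: 0.41 × 57.895 = 23.737; length term: −500/19 = −26.316
Tm = 81.5 + (-3.204) + 23.737 − 26.316 = 75.717 → 75.7°C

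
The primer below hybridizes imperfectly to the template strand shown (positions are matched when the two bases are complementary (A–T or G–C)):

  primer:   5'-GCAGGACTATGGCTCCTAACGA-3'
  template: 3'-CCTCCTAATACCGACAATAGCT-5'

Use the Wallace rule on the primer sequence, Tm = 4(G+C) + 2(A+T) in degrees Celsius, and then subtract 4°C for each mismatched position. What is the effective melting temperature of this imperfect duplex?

Primer base counts: A=6, T=4, G=6, C=6 → A+T=10, G+C=12
Perfect-match Tm = 2(10) + 4(12) = 20 + 48 = 68°C
Mismatches (positions where the bases are not complementary): 5 (at positions 2, 7, 15, 16, 19)
Effective Tm = 68 − 5×4 = 68 − 20 = 48°C

48°C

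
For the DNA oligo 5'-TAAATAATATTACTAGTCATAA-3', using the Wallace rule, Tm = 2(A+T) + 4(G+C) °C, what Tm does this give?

Base counts: T=8, G=1, A=11, C=2
So N_AT = 19 and N_GC = 3.
Tm = 2×19 + 4×3 = 50°C

50°C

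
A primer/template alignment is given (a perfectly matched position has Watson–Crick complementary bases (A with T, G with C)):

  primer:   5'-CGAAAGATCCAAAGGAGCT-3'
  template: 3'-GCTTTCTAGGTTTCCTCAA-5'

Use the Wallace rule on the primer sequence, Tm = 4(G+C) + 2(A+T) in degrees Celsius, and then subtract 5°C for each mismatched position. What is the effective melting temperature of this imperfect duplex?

51°C

Primer base counts: A=8, T=2, G=5, C=4 → A+T=10, G+C=9
Perfect-match Tm = 2(10) + 4(9) = 20 + 36 = 56°C
Mismatches (positions where the bases are not complementary): 1 (at position 18)
Effective Tm = 56 − 1×5 = 56 − 5 = 51°C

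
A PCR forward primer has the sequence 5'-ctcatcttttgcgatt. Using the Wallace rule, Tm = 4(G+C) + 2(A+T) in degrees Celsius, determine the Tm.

Base counts: G=2, T=8, A=2, C=4
AT pairs contribute 10, GC pairs contribute 6.
Tm = 2(10) + 4(6) = 20 + 24 = 44°C

44°C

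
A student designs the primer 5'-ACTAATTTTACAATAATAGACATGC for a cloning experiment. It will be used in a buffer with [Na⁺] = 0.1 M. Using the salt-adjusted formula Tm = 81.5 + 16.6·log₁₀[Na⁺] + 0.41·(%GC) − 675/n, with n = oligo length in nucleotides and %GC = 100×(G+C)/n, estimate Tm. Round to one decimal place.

47.7°C

Length n = 25. Counting bases: A=11, C=4, T=8, G=2
G+C = 6, so %GC = 6/25 × 100 = 24%
Salt term: 16.6 × (-1) = -16.6
GC term: 0.41 × 24 = 9.84; length term: −675/25 = −27
Tm = 81.5 + (-16.6) + 9.84 − 27 = 47.74 → 47.7°C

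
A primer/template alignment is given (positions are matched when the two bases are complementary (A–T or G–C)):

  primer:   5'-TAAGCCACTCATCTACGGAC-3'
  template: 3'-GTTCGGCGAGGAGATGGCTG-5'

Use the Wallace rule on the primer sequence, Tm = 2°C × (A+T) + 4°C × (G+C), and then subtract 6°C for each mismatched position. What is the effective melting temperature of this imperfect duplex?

Primer base counts: A=6, T=4, G=3, C=7 → A+T=10, G+C=10
Perfect-match Tm = 2(10) + 4(10) = 20 + 40 = 60°C
Mismatches (positions where the bases are not complementary): 4 (at positions 1, 7, 11, 17)
Effective Tm = 60 − 4×6 = 60 − 24 = 36°C

36°C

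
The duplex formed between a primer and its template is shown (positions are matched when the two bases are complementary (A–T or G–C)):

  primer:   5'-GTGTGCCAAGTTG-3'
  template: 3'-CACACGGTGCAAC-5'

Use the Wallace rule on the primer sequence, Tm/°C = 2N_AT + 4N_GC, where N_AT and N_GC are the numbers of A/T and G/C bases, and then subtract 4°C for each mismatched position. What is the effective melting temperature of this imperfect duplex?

36°C

Primer base counts: A=2, T=4, G=5, C=2 → A+T=6, G+C=7
Perfect-match Tm = 2(6) + 4(7) = 12 + 28 = 40°C
Mismatches (positions where the bases are not complementary): 1 (at position 9)
Effective Tm = 40 − 1×4 = 40 − 4 = 36°C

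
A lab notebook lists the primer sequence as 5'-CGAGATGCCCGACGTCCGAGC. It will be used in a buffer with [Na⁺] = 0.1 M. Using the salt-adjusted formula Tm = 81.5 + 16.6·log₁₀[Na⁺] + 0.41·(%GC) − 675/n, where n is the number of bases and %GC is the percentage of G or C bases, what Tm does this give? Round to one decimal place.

62.0°C

Length n = 21. Base counts: A=4, C=8, G=7, T=2
G+C = 15, so %GC = 15/21 × 100 = 71.429%
Salt term: 16.6 × (-1) = -16.6
GC term: 0.41 × 71.429 = 29.286; length term: −675/21 = −32.143
Tm = 81.5 + (-16.6) + 29.286 − 32.143 = 62.043 → 62.0°C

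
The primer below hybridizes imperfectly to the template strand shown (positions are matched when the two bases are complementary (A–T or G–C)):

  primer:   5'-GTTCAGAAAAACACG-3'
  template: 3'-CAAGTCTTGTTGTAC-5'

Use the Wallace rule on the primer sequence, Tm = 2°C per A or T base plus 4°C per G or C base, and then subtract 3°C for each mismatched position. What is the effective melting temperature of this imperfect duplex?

36°C

Primer base counts: A=7, T=2, G=3, C=3 → A+T=9, G+C=6
Perfect-match Tm = 2(9) + 4(6) = 18 + 24 = 42°C
Mismatches (positions where the bases are not complementary): 2 (at positions 9, 14)
Effective Tm = 42 − 2×3 = 42 − 6 = 36°C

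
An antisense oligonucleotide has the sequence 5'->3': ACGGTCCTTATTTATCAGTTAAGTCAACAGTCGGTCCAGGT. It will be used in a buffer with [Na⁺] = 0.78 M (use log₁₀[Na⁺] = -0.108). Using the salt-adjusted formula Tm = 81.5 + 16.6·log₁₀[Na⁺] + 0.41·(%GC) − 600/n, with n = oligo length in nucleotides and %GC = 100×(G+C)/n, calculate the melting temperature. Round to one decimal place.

Length n = 41. Counting bases: A=10, G=9, T=13, C=9
G+C = 18, so %GC = 18/41 × 100 = 43.902%
Salt term: 16.6 × (-0.108) = -1.793
GC term: 0.41 × 43.902 = 18; length term: −600/41 = −14.634
Tm = 81.5 + (-1.793) + 18 − 14.634 = 83.073 → 83.1°C

83.1°C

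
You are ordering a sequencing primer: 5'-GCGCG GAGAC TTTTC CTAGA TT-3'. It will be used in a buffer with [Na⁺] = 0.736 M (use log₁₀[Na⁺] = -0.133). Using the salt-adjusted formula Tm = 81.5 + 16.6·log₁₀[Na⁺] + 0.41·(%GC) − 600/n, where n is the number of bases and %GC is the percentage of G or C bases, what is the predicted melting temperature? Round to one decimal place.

Length n = 22. Base counts: T=7, G=6, A=4, C=5
G+C = 11, so %GC = 11/22 × 100 = 50%
Salt term: 16.6 × (-0.133) = -2.208
GC term: 0.41 × 50 = 20.5; length term: −600/22 = −27.273
Tm = 81.5 + (-2.208) + 20.5 − 27.273 = 72.519 → 72.5°C

72.5°C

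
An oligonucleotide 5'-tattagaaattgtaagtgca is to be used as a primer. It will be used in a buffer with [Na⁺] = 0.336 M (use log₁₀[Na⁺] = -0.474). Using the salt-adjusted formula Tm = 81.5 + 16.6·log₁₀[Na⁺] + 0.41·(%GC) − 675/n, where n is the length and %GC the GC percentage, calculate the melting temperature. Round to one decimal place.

Length n = 20. Counting bases: C=1, A=8, G=4, T=7
G+C = 5, so %GC = 5/20 × 100 = 25%
Salt term: 16.6 × (-0.474) = -7.868
GC term: 0.41 × 25 = 10.25; length term: −675/20 = −33.75
Tm = 81.5 + (-7.868) + 10.25 − 33.75 = 50.132 → 50.1°C

50.1°C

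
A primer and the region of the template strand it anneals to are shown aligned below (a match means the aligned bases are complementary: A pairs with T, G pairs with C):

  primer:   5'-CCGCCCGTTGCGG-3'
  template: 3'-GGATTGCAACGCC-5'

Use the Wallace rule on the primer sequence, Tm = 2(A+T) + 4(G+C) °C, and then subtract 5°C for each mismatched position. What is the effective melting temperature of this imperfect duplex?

Primer base counts: A=0, T=2, G=5, C=6 → A+T=2, G+C=11
Perfect-match Tm = 2(2) + 4(11) = 4 + 44 = 48°C
Mismatches (positions where the bases are not complementary): 3 (at positions 3, 4, 5)
Effective Tm = 48 − 3×5 = 48 − 15 = 33°C

33°C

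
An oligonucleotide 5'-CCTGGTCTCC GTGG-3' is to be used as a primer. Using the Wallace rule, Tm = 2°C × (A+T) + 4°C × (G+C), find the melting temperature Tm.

Scanning the sequence gives T=4, C=5, G=5, A=0.
A+T = 4, G+C = 10
Tm = 2×4 + 4×10 = 48°C

48°C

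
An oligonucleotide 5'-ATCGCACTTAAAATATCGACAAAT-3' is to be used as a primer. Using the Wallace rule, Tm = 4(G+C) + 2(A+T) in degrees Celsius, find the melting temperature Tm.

62°C

T=6, A=11, C=5, G=2
So N_AT = 17 and N_GC = 7.
Tm = 2×17 + 4×7 = 62°C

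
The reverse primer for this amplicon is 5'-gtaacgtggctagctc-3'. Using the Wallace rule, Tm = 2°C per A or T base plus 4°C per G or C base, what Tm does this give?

50°C

Scanning the sequence gives C=4, G=5, A=3, T=4.
AT pairs contribute 7, GC pairs contribute 9.
Tm = 2×7 + 4×9 = 50°C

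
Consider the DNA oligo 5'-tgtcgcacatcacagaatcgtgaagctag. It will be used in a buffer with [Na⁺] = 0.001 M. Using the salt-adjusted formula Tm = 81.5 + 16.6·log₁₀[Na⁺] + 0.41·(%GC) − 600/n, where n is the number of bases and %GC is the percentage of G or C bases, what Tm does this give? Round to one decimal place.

Length n = 29. Counting bases: C=7, G=7, T=6, A=9
G+C = 14, so %GC = 14/29 × 100 = 48.276%
Salt term: 16.6 × (-3) = -49.8
GC term: 0.41 × 48.276 = 19.793; length term: −600/29 = −20.69
Tm = 81.5 + (-49.8) + 19.793 − 20.69 = 30.803 → 30.8°C

30.8°C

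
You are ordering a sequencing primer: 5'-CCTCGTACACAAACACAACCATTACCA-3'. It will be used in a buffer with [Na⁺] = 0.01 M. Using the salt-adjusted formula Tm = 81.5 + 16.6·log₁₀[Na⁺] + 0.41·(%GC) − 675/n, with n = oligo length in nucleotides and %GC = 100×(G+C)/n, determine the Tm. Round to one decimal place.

41.5°C

Length n = 27. Base counts: G=1, C=11, T=4, A=11
G+C = 12, so %GC = 12/27 × 100 = 44.444%
Salt term: 16.6 × (-2) = -33.2
GC term: 0.41 × 44.444 = 18.222; length term: −675/27 = −25
Tm = 81.5 + (-33.2) + 18.222 − 25 = 41.522 → 41.5°C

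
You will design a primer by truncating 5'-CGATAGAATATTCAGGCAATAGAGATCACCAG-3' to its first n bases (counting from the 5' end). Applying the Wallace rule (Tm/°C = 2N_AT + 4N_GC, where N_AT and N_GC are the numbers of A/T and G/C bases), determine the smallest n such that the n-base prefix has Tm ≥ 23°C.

First 8 bases: CGATAGAA → Tm = 22°C (< 23°C)
First 9 bases: CGATAGAAT → Tm = 24°C (≥ 23°C)
Since every base adds ≥2°C, Tm only increases with n, so the threshold is first crossed at n = 9.

n = 9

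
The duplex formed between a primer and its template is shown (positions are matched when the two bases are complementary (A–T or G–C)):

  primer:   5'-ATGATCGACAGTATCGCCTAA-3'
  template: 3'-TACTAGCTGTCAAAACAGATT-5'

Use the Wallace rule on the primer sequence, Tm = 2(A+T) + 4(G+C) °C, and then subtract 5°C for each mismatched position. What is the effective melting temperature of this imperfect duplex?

Primer base counts: A=7, T=5, G=4, C=5 → A+T=12, G+C=9
Perfect-match Tm = 2(12) + 4(9) = 24 + 36 = 60°C
Mismatches (positions where the bases are not complementary): 3 (at positions 13, 15, 17)
Effective Tm = 60 − 3×5 = 60 − 15 = 45°C

45°C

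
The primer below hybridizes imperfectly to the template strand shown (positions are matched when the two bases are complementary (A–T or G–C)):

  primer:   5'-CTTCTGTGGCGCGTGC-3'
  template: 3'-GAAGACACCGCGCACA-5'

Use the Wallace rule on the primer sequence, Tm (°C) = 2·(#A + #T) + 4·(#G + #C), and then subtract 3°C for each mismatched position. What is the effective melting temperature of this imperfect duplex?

Primer base counts: A=0, T=5, G=6, C=5 → A+T=5, G+C=11
Perfect-match Tm = 2(5) + 4(11) = 10 + 44 = 54°C
Mismatches (positions where the bases are not complementary): 1 (at position 16)
Effective Tm = 54 − 1×3 = 54 − 3 = 51°C

51°C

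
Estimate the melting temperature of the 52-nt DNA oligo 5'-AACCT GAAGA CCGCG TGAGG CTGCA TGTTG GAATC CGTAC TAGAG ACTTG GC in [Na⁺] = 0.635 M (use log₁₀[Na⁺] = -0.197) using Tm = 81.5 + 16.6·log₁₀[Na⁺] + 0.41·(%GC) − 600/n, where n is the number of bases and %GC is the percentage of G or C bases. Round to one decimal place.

Length n = 52. C=12, G=16, T=11, A=13
G+C = 28, so %GC = 28/52 × 100 = 53.846%
Salt term: 16.6 × (-0.197) = -3.27
GC term: 0.41 × 53.846 = 22.077; length term: −600/52 = −11.538
Tm = 81.5 + (-3.27) + 22.077 − 11.538 = 88.769 → 88.8°C

88.8°C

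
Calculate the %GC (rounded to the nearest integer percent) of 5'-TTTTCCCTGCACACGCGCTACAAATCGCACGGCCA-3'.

Counting bases: T=7, G=6, C=14, A=8
G+C = 6 + 14 = 20 out of 35 bases
%GC = 20/35 × 100 = 57.14% ≈ 57%

57%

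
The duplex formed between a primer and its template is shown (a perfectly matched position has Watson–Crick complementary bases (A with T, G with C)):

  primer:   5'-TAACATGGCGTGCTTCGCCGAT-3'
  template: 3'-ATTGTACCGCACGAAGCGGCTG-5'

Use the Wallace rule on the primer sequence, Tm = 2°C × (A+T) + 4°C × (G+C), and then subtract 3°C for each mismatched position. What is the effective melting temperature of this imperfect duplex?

65°C

Primer base counts: A=4, T=6, G=6, C=6 → A+T=10, G+C=12
Perfect-match Tm = 2(10) + 4(12) = 20 + 48 = 68°C
Mismatches (positions where the bases are not complementary): 1 (at position 22)
Effective Tm = 68 − 1×3 = 68 − 3 = 65°C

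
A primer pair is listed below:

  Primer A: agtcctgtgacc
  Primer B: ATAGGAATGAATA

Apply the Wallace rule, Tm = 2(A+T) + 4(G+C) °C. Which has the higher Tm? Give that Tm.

Primer A: A+T=5, G+C=7 → Tm = 2(5)+4(7) = 38°C
Primer B: A+T=10, G+C=3 → Tm = 2(10)+4(3) = 32°C
38°C vs 32°C → primer A is higher.

Primer A, 38°C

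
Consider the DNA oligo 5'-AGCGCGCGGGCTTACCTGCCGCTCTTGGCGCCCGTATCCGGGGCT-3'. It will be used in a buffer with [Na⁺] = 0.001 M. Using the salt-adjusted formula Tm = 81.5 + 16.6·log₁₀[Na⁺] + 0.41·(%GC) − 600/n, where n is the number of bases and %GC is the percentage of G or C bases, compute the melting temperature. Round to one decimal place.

48.4°C

Length n = 45. Scanning the sequence gives G=16, T=9, C=17, A=3.
G+C = 33, so %GC = 33/45 × 100 = 73.333%
Salt term: 16.6 × (-3) = -49.8
GC term: 0.41 × 73.333 = 30.067; length term: −600/45 = −13.333
Tm = 81.5 + (-49.8) + 30.067 − 13.333 = 48.434 → 48.4°C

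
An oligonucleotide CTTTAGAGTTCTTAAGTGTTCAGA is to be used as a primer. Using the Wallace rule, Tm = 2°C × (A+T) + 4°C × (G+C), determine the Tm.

64°C

Scanning the sequence gives G=5, A=6, T=10, C=3.
A+T = 16, G+C = 8
Tm = 2×16 + 4×8 = 64°C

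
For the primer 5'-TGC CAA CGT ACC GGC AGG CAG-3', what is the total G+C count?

14

Counting bases: G=7, T=2, C=7, A=5
Total G or C: 7 + 7 = 14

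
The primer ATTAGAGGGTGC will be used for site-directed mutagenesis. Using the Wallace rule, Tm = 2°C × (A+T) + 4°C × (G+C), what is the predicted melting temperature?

Scanning the sequence gives C=1, T=3, A=3, G=5.
A+T = 6, G+C = 6
Tm = 4·6 + 2·6 = 24 + 12 = 36°C

36°C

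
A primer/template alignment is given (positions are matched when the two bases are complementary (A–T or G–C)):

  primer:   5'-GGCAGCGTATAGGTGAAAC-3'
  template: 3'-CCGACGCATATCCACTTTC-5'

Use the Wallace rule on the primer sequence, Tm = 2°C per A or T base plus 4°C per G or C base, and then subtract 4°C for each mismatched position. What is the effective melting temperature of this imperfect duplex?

Primer base counts: A=6, T=3, G=7, C=3 → A+T=9, G+C=10
Perfect-match Tm = 2(9) + 4(10) = 18 + 40 = 58°C
Mismatches (positions where the bases are not complementary): 2 (at positions 4, 19)
Effective Tm = 58 − 2×4 = 58 − 8 = 50°C

50°C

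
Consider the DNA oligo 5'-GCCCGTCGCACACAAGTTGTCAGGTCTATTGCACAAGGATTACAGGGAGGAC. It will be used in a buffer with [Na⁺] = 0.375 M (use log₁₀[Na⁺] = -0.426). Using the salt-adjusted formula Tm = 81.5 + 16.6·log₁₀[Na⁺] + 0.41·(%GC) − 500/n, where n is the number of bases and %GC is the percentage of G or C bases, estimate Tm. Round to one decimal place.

Length n = 52. Scanning the sequence gives G=15, C=13, T=10, A=14.
G+C = 28, so %GC = 28/52 × 100 = 53.846%
Salt term: 16.6 × (-0.426) = -7.072
GC term: 0.41 × 53.846 = 22.077; length term: −500/52 = −9.615
Tm = 81.5 + (-7.072) + 22.077 − 9.615 = 86.89 → 86.9°C

86.9°C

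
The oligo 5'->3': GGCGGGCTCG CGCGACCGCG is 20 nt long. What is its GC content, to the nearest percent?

90%

Scanning the sequence gives A=1, G=10, T=1, C=8.
G+C = 10 + 8 = 18 out of 20 bases
%GC = 18/20 × 100 = 90% ≈ 90%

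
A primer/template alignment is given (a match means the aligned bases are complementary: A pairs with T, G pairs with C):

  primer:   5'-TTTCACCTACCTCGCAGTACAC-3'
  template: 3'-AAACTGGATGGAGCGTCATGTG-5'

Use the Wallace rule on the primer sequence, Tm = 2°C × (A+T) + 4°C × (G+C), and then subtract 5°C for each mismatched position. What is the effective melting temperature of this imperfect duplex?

61°C

Primer base counts: A=5, T=6, G=2, C=9 → A+T=11, G+C=11
Perfect-match Tm = 2(11) + 4(11) = 22 + 44 = 66°C
Mismatches (positions where the bases are not complementary): 1 (at position 4)
Effective Tm = 66 − 1×5 = 66 − 5 = 61°C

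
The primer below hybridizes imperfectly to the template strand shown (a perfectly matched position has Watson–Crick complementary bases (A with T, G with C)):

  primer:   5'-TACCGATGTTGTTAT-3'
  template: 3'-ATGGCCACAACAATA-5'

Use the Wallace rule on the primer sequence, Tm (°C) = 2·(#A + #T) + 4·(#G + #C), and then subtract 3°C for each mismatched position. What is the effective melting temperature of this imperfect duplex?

Primer base counts: A=3, T=7, G=3, C=2 → A+T=10, G+C=5
Perfect-match Tm = 2(10) + 4(5) = 20 + 20 = 40°C
Mismatches (positions where the bases are not complementary): 1 (at position 6)
Effective Tm = 40 − 1×3 = 40 − 3 = 37°C

37°C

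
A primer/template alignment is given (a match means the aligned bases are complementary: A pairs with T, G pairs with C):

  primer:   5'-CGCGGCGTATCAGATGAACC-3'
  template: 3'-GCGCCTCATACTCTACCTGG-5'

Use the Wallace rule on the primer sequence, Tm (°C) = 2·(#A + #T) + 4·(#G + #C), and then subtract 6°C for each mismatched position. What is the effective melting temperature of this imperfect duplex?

Primer base counts: A=5, T=3, G=6, C=6 → A+T=8, G+C=12
Perfect-match Tm = 2(8) + 4(12) = 16 + 48 = 64°C
Mismatches (positions where the bases are not complementary): 3 (at positions 6, 11, 17)
Effective Tm = 64 − 3×6 = 64 − 18 = 46°C

46°C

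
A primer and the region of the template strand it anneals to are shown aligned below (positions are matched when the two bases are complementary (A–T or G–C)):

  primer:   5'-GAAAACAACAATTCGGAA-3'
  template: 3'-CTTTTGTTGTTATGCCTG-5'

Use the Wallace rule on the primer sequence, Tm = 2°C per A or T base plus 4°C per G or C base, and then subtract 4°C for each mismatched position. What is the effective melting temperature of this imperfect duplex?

Primer base counts: A=10, T=2, G=3, C=3 → A+T=12, G+C=6
Perfect-match Tm = 2(12) + 4(6) = 24 + 24 = 48°C
Mismatches (positions where the bases are not complementary): 2 (at positions 13, 18)
Effective Tm = 48 − 2×4 = 48 − 8 = 40°C

40°C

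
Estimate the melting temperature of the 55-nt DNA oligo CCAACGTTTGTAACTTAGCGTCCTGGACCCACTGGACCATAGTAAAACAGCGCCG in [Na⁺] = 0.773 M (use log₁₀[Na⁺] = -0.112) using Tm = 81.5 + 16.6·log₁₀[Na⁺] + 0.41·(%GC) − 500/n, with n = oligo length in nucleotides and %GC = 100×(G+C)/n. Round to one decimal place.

92.2°C

Length n = 55. Counting bases: C=17, A=15, G=12, T=11
G+C = 29, so %GC = 29/55 × 100 = 52.727%
Salt term: 16.6 × (-0.112) = -1.859
GC term: 0.41 × 52.727 = 21.618; length term: −500/55 = −9.091
Tm = 81.5 + (-1.859) + 21.618 − 9.091 = 92.168 → 92.2°C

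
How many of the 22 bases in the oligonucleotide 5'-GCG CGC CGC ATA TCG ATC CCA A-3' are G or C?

Base counts: T=3, A=5, C=9, G=5
G+C = 5 + 9 = 14

14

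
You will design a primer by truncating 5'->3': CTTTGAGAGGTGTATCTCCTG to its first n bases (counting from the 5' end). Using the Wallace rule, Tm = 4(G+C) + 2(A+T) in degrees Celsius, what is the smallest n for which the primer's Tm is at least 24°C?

First 8 bases: CTTTGAGA → Tm = 22°C (< 24°C)
First 9 bases: CTTTGAGAG → Tm = 26°C (≥ 24°C)
Since every base adds ≥2°C, Tm only increases with n, so the threshold is first crossed at n = 9.

n = 9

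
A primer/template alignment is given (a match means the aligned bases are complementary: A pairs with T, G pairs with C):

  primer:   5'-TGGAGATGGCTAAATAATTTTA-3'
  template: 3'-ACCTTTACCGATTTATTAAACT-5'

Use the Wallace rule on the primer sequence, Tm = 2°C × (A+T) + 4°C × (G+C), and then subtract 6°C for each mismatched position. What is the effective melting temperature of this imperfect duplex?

44°C

Primer base counts: A=8, T=8, G=5, C=1 → A+T=16, G+C=6
Perfect-match Tm = 2(16) + 4(6) = 32 + 24 = 56°C
Mismatches (positions where the bases are not complementary): 2 (at positions 5, 21)
Effective Tm = 56 − 2×6 = 56 − 12 = 44°C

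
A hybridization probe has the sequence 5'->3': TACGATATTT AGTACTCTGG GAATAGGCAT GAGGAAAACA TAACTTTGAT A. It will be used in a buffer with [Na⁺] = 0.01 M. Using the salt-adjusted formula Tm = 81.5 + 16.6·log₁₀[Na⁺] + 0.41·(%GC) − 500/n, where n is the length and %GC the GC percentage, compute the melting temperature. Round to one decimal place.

Length n = 51. Base counts: G=11, T=15, A=19, C=6
G+C = 17, so %GC = 17/51 × 100 = 33.333%
Salt term: 16.6 × (-2) = -33.2
GC term: 0.41 × 33.333 = 13.667; length term: −500/51 = −9.804
Tm = 81.5 + (-33.2) + 13.667 − 9.804 = 52.163 → 52.2°C

52.2°C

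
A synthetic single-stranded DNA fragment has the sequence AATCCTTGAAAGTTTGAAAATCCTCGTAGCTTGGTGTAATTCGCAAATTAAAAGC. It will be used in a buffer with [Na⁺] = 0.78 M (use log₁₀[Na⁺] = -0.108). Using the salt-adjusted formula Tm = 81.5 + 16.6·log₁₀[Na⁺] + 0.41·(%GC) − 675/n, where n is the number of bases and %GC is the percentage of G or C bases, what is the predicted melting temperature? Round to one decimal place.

81.6°C

Length n = 55. Scanning the sequence gives G=10, C=9, T=17, A=19.
G+C = 19, so %GC = 19/55 × 100 = 34.545%
Salt term: 16.6 × (-0.108) = -1.793
GC term: 0.41 × 34.545 = 14.163; length term: −675/55 = −12.273
Tm = 81.5 + (-1.793) + 14.163 − 12.273 = 81.597 → 81.6°C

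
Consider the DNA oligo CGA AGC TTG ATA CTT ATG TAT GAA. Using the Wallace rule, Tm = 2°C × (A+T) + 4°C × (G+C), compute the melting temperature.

Scanning the sequence gives G=5, A=8, T=8, C=3.
So N_AT = 16 and N_GC = 8.
Tm = 2×16 + 4×8 = 64°C

64°C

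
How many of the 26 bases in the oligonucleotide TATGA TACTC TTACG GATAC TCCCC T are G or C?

11

Counting bases: G=3, T=9, A=6, C=8
Total G or C: 3 + 8 = 11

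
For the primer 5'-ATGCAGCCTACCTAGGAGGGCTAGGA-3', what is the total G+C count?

15

Scanning the sequence gives G=9, T=4, A=7, C=6.
G+C = 9 + 6 = 15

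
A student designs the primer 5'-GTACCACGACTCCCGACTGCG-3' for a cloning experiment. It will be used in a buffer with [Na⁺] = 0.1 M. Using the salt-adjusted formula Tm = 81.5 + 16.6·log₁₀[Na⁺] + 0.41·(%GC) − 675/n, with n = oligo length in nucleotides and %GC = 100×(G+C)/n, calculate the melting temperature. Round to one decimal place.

60.1°C

Length n = 21. Base counts: G=5, T=3, C=9, A=4
G+C = 14, so %GC = 14/21 × 100 = 66.667%
Salt term: 16.6 × (-1) = -16.6
GC term: 0.41 × 66.667 = 27.333; length term: −675/21 = −32.143
Tm = 81.5 + (-16.6) + 27.333 − 32.143 = 60.09 → 60.1°C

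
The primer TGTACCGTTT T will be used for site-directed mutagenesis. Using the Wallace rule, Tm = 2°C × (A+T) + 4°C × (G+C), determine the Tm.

Counting bases: C=2, G=2, A=1, T=6
AT pairs contribute 7, GC pairs contribute 4.
Tm = 2×7 + 4×4 = 30°C

30°C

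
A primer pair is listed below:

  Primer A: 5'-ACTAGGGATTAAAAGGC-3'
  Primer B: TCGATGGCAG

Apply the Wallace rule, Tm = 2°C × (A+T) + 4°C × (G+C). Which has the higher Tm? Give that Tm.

Primer A: A+T=10, G+C=7 → Tm = 2(10)+4(7) = 48°C
Primer B: A+T=4, G+C=6 → Tm = 2(4)+4(6) = 32°C
48°C vs 32°C → primer A is higher.

Primer A, 48°C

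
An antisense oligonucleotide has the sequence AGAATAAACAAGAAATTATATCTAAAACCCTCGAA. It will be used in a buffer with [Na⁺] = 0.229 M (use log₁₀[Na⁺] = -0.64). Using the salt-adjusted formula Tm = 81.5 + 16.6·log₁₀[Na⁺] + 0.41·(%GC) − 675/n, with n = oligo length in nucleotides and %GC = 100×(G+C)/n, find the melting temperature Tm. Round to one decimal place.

Length n = 35. Scanning the sequence gives G=3, T=7, C=6, A=19.
G+C = 9, so %GC = 9/35 × 100 = 25.714%
Salt term: 16.6 × (-0.64) = -10.624
GC term: 0.41 × 25.714 = 10.543; length term: −675/35 = −19.286
Tm = 81.5 + (-10.624) + 10.543 − 19.286 = 62.133 → 62.1°C

62.1°C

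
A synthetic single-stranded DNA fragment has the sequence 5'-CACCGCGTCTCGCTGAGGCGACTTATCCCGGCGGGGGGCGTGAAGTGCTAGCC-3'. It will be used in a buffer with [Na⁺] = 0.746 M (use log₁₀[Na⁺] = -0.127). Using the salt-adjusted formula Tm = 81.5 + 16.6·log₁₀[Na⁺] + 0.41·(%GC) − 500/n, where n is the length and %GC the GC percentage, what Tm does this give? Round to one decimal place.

Length n = 53. Counting bases: T=9, A=7, C=17, G=20
G+C = 37, so %GC = 37/53 × 100 = 69.811%
Salt term: 16.6 × (-0.127) = -2.108
GC term: 0.41 × 69.811 = 28.623; length term: −500/53 = −9.434
Tm = 81.5 + (-2.108) + 28.623 − 9.434 = 98.581 → 98.6°C

98.6°C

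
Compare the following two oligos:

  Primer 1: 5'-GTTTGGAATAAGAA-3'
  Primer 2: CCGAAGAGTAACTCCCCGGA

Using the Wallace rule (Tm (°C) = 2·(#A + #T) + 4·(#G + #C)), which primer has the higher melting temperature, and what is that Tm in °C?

Primer 1: A+T=10, G+C=4 → Tm = 2(10)+4(4) = 36°C
Primer 2: A+T=8, G+C=12 → Tm = 2(8)+4(12) = 64°C
36°C vs 64°C → primer 2 is higher.

Primer 2, 64°C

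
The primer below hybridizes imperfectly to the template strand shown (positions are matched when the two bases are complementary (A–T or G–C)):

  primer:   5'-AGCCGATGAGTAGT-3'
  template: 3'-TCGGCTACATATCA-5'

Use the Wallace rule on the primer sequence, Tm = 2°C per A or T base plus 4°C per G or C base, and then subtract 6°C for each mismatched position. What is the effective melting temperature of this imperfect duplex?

30°C

Primer base counts: A=4, T=3, G=5, C=2 → A+T=7, G+C=7
Perfect-match Tm = 2(7) + 4(7) = 14 + 28 = 42°C
Mismatches (positions where the bases are not complementary): 2 (at positions 9, 10)
Effective Tm = 42 − 2×6 = 42 − 12 = 30°C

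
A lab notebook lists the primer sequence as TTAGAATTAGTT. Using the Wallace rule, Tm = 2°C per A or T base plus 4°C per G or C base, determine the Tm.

Base counts: A=4, G=2, T=6, C=0
So N_AT = 10 and N_GC = 2.
Tm = 4·2 + 2·10 = 8 + 20 = 28°C

28°C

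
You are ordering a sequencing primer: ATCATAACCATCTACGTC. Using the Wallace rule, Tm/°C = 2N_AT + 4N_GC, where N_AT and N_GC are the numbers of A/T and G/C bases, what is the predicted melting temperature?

50°C

Counting bases: A=6, G=1, C=6, T=5
AT pairs contribute 11, GC pairs contribute 7.
Tm = 4·7 + 2·11 = 28 + 22 = 50°C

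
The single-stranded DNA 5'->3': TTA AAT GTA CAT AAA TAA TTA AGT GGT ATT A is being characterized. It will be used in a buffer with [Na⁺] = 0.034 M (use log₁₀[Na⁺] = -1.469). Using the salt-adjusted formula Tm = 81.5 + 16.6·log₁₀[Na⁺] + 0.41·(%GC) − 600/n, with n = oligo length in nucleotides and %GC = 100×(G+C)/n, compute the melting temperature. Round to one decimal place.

44.4°C

Length n = 31. Base counts: A=14, T=12, C=1, G=4
G+C = 5, so %GC = 5/31 × 100 = 16.129%
Salt term: 16.6 × (-1.469) = -24.385
GC term: 0.41 × 16.129 = 6.613; length term: −600/31 = −19.355
Tm = 81.5 + (-24.385) + 6.613 − 19.355 = 44.373 → 44.4°C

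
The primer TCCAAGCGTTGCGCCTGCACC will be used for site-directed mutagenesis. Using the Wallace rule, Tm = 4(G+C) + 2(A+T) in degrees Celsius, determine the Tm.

70°C

A=3, C=9, T=4, G=5
So N_AT = 7 and N_GC = 14.
Tm = 4·14 + 2·7 = 56 + 14 = 70°C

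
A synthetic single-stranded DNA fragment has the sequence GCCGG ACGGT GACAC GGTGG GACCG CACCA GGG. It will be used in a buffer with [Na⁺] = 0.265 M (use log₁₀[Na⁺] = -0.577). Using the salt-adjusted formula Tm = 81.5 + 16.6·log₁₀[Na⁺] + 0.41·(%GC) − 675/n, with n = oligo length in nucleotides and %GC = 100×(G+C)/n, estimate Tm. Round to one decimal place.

Length n = 33. G=15, C=10, A=6, T=2
G+C = 25, so %GC = 25/33 × 100 = 75.758%
Salt term: 16.6 × (-0.577) = -9.578
GC term: 0.41 × 75.758 = 31.061; length term: −675/33 = −20.455
Tm = 81.5 + (-9.578) + 31.061 − 20.455 = 82.528 → 82.5°C

82.5°C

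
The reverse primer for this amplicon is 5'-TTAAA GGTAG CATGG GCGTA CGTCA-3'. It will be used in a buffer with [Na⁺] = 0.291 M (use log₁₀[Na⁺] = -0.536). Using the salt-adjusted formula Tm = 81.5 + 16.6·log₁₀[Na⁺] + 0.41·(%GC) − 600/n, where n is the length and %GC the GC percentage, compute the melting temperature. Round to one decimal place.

68.3°C

Length n = 25. C=4, G=8, A=7, T=6
G+C = 12, so %GC = 12/25 × 100 = 48%
Salt term: 16.6 × (-0.536) = -8.898
GC term: 0.41 × 48 = 19.68; length term: −600/25 = −24
Tm = 81.5 + (-8.898) + 19.68 − 24 = 68.282 → 68.3°C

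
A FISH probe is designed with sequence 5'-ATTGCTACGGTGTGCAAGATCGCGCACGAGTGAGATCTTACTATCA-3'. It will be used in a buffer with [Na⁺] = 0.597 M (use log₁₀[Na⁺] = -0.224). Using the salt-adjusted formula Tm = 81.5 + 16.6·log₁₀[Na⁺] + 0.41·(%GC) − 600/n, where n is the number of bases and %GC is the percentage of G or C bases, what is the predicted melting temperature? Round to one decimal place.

84.3°C

Length n = 46. Scanning the sequence gives T=12, C=10, A=12, G=12.
G+C = 22, so %GC = 22/46 × 100 = 47.826%
Salt term: 16.6 × (-0.224) = -3.718
GC term: 0.41 × 47.826 = 19.609; length term: −600/46 = −13.043
Tm = 81.5 + (-3.718) + 19.609 − 13.043 = 84.348 → 84.3°C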